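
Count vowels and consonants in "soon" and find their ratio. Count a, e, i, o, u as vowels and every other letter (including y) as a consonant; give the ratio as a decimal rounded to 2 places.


Word: "soon"
Vowels (a,e,i,o,u): 2
Consonants: 2
Ratio = 2/2
= 1.00


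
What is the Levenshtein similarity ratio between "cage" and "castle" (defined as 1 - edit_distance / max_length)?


Word 1: "cage" (length 4)
Word 2: "castle" (length 6)
One optimal edit sequence:
  1. keep 'c'
  2. keep 'a'
  3. insert 's'  (+1)
  4. insert 't'  (+1)
  5. substitute 'g' -> 'l'  (+1)
  6. keep 'e'
Edit distance = 3
Max length = max(4, 6) = 6
Similarity = 1 - 3/6
= 0.5000


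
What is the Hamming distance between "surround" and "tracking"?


Comparing character by character (same length = 8):
  Pos 0: 's' vs 't' !=
  Pos 1: 'u' vs 'r' !=
  Pos 2: 'r' vs 'a' !=
  Pos 3: 'r' vs 'c' !=
  Pos 4: 'o' vs 'k' !=
  Pos 5: 'u' vs 'i' !=
  Pos 6: 'n' vs 'n' =
  Pos 7: 'd' vs 'g' !=
Hamming distance = 7


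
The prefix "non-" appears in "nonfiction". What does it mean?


Prefix: non-
Example: nonfiction (non- + fiction)
Meaning = not


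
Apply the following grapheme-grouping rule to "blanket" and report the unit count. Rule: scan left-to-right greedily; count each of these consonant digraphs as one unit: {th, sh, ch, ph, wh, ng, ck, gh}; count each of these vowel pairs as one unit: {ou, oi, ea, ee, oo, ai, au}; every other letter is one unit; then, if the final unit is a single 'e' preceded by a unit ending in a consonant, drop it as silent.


Word: "blanket" (7 letters)
Left-to-right scan:
  (1) 'b' (letter)
  (2) 'l' (letter)
  (3) 'a' (letter)
  (4) 'n' (letter)
  (5) 'k' (letter)
  (6) 'e' (letter)
  (7) 't' (letter)
Units from scan: 7
Sound units = 7 units


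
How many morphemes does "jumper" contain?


Word: "jumper"
Morphemes: jump / -er
Each morpheme carries meaning
= 2 morphemes


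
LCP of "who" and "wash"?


Word 1: "who"
Word 2: "wash"
Comparing from start:
  Pos 0: 'w' == 'w'
  Pos 1: 'h' != 'a' (stop)
LCP = "w" (length 1)


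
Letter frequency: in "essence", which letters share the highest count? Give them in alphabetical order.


Word: "essence"
Letter counts:
  'c': 1
  'e': 3
  'n': 1
  's': 2
Maximum count = 3
Most frequent = 'e' (3 times each)


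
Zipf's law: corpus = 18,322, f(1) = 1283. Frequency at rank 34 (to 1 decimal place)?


Zipf's law: f(r) = f(1) / r
f(1) = 1283
f(34) = 1283 / 34
= 37.7 occurrences


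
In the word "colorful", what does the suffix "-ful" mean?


Suffix: -ful
Example: colorful (color + -ful)
Meaning = full of


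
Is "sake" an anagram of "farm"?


Word 1: "farm" → sorted: afmr
Word 2: "sake" → sorted: aeks
Same letters? afmr != aeks
Anagram = No


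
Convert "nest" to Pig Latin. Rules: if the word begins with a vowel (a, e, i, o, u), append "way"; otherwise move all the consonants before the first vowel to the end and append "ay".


Word: "nest"
Starts with consonant(s) → move to end, add 'ay'
Consonant cluster: "n"
Pig Latin = "estnay"


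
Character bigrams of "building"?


Word: "building" (length 8)
Number of bigrams = 8 - 2 + 1 = 7
  Position 0: "bu"
  Position 1: "ui"
  Position 2: "il"
  Position 3: "ld"
  Position 4: "di"
  Position 5: "in"
  Position 6: "ng"
Bigrams = "bu", "ui", "il", "ld", "di", "in", "ng"


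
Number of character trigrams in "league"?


Word: "league" (length 6)
Number of 3-grams = length - 3 + 1 = 6 - 3 + 1
= 4


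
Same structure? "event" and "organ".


Pattern of "event": [0, 1, 0, 2, 3]
Pattern of "organ": [0, 1, 2, 3, 4]
Patterns do not match
Same pattern = No


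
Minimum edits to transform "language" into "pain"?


Word 1: "language" (length 8)
Word 2: "pain" (length 4)
One optimal edit sequence (insert/delete/substitute each cost 1):
  1. delete 'l'  (+1)
  2. delete 'a'  (+1)
  3. delete 'n'  (+1)
  4. delete 'g'  (+1)
  5. substitute 'u' -> 'p'  (+1)
  6. keep 'a'
  7. substitute 'g' -> 'i'  (+1)
  8. substitute 'e' -> 'n'  (+1)
Total edit operations: 7
Edit distance = 7


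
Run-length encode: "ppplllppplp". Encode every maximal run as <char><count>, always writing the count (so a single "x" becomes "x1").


String: "ppplllppplp"
Scanning for consecutive runs:
  'p' x 3
  'l' x 3
  'p' x 3
  'l' x 1
  'p' x 1
RLE = "p3l3p3l1p1"


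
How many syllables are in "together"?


Word: "together"
Syllable breakdown: to | geth | er
Counting: 3 parts
= 3 syllables


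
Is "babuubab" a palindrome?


Word: "babuubab"
Reversed: "babuubab"
Forward == Backward? babuubab == babuubab
Palindrome = Yes


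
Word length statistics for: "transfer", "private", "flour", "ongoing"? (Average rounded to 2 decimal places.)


Lengths: "transfer"=8, "private"=7, "flour"=5, "ongoing"=7
Sum = 27, Count = 4
Average = 27/4 = 6.75
= avg=6.75, min=5, max=8


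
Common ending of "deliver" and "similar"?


Word 1: "deliver"
Word 2: "similar"
Comparing from end:
  Pos -1: 'r' == 'r'
  Pos -2: 'e' != 'a' (stop)
LCS = "r" (length 1)


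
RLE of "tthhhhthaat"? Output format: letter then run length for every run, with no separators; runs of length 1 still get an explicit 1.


String: "tthhhhthaat"
Scanning for consecutive runs:
  't' x 2
  'h' x 4
  't' x 1
  'h' x 1
  'a' x 2
  't' x 1
RLE = "t2h4t1h1a2t1"


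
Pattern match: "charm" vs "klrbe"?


Pattern of "charm": [0, 1, 2, 3, 4]
Pattern of "klrbe": [0, 1, 2, 3, 4]
Patterns match
Same pattern = Yes


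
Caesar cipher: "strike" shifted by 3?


Word: "strike"
Shift: 3
Each letter → (letter + shift) mod 26:
  's' (18) + 3 = 21 → 'v'
  't' (19) + 3 = 22 → 'w'
  'r' (17) + 3 = 20 → 'u'
  'i' (8) + 3 = 11 → 'l'
  'k' (10) + 3 = 13 → 'n'
  'e' (4) + 3 = 7 → 'h'
Result = "vwulnh"


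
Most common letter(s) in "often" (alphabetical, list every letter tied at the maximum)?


Word: "often"
Letter counts:
  'e': 1
  'f': 1
  'n': 1
  'o': 1
  't': 1
Maximum count = 1
Most frequent = 'e', 'f', 'n', 'o', 't' (1 time each)


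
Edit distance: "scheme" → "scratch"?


Word 1: "scheme" (length 6)
Word 2: "scratch" (length 7)
One optimal edit sequence (insert/delete/substitute each cost 1):
  1. keep 's'
  2. keep 'c'
  3. insert 'r'  (+1)
  4. substitute 'h' -> 'a'  (+1)
  5. substitute 'e' -> 't'  (+1)
  6. substitute 'm' -> 'c'  (+1)
  7. substitute 'e' -> 'h'  (+1)
Total edit operations: 5
Edit distance = 5


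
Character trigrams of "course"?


Word: "course" (length 6)
Number of trigrams = 6 - 3 + 1 = 4
  Position 0: "cou"
  Position 1: "our"
  Position 2: "urs"
  Position 3: "rse"
Trigrams = "cou", "our", "urs", "rse"


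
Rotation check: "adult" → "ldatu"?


Word: "adult", Candidate: "ldatu"
Method: check if candidate is substring of word+word
"adultadult" contains "ldatu"? No
Is rotation = No


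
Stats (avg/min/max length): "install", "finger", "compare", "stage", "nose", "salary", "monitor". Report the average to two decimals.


Lengths: "install"=7, "finger"=6, "compare"=7, "stage"=5, "nose"=4, "salary"=6, "monitor"=7
Sum = 42, Count = 7
Average = 42/7 = 6.00
= avg=6.00, min=4, max=7


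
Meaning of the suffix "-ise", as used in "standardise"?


Suffix: -ise
Example: standardise = standard + -ise
Meaning = to make


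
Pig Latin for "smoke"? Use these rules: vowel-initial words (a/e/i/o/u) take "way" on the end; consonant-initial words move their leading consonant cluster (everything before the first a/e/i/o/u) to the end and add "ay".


Word: "smoke"
Starts with consonant(s) → move to end, add 'ay'
Consonant cluster: "sm"
Pig Latin = "okesmay"


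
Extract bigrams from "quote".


Word: "quote" (length 5)
Number of bigrams = 5 - 2 + 1 = 4
  Position 0: "qu"
  Position 1: "uo"
  Position 2: "ot"
  Position 3: "te"
Bigrams = "qu", "uo", "ot", "te"


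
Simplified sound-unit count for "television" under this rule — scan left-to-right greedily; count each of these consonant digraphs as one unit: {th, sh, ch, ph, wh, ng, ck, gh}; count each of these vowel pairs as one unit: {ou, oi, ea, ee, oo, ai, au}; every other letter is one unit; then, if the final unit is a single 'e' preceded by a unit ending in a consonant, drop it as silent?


Word: "television" (10 letters)
Left-to-right scan:
  (1) 't' (letter)
  (2) 'e' (letter)
  (3) 'l' (letter)
  (4) 'e' (letter)
  (5) 'v' (letter)
  (6) 'i' (letter)
  (7) 's' (letter)
  (8) 'i' (letter)
  (9) 'o' (letter)
  (10) 'n' (letter)
Units from scan: 10
Sound units = 10 units


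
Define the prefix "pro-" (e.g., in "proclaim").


Prefix: pro-
As in: proclaim -> pro- + claim
Meaning = forward / in favor of


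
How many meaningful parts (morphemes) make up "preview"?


Word: "preview"
Morphemes: pre- + view
Each morpheme carries meaning
= 2 morphemes


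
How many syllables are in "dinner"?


Word: "dinner"
Syllable breakdown: din / ner
Counting: 2 parts
= 2 syllables


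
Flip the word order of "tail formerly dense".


Original: "tail formerly dense"
Words (1..n): tail | formerly | dense
Reversed (n..1): dense | formerly | tail
Result = "dense formerly tail"


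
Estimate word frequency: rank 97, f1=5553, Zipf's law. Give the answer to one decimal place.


Zipf's law: f(r) = f(1) / r
f(1) = 5553
f(97) = 5553 / 97
= 57.2 occurrences


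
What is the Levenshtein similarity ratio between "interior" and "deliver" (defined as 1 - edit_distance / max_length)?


Word 1: "interior" (length 8)
Word 2: "deliver" (length 7)
One optimal edit sequence:
  1. delete 'i'  (+1)
  2. delete 'n'  (+1)
  3. substitute 't' -> 'd'  (+1)
  4. keep 'e'
  5. substitute 'r' -> 'l'  (+1)
  6. keep 'i'
  7. insert 'v'  (+1)
  8. substitute 'o' -> 'e'  (+1)
  9. keep 'r'
Edit distance = 6
Max length = max(8, 7) = 8
Similarity = 1 - 6/8
= 0.2500


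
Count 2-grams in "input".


Word: "input" (length 5)
Number of 2-grams = length - 2 + 1 = 5 - 2 + 1
= 4


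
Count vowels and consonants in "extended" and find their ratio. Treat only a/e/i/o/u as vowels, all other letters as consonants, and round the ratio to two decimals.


Word: "extended"
Vowels (a,e,i,o,u): 3
Consonants: 5
Ratio = 3/5
= 0.60


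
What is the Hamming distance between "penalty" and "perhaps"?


Comparing character by character (same length = 7):
  Pos 0: 'p' vs 'p' =
  Pos 1: 'e' vs 'e' =
  Pos 2: 'n' vs 'r' !=
  Pos 3: 'a' vs 'h' !=
  Pos 4: 'l' vs 'a' !=
  Pos 5: 't' vs 'p' !=
  Pos 6: 'y' vs 's' !=
Hamming distance = 5


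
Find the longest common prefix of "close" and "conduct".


Word 1: "close"
Word 2: "conduct"
Comparing from start:
  Pos 0: 'c' == 'c'
  Pos 1: 'l' != 'o' (stop)
LCP = "c" (length 1)


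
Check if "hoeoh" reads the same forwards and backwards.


Word: "hoeoh"
Reversed: "hoeoh"
Forward == Backward? hoeoh == hoeoh
Palindrome = Yes


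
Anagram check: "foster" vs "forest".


Word 1: "foster" → sorted: eforst
Word 2: "forest" → sorted: eforst
Same letters? eforst == eforst
Anagram = Yes


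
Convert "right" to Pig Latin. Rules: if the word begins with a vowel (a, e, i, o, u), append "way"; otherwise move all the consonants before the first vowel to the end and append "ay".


Word: "right"
Starts with consonant(s) → move to end, add 'ay'
Consonant cluster: "r"
Pig Latin = "ightray"


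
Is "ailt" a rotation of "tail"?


Word: "tail", Candidate: "ailt"
Method: check if candidate is substring of word+word
"tailtail" contains "ailt"? Yes
Is rotation = Yes


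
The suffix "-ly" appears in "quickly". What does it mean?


Suffix: -ly
Example: quickly = quick + -ly
Meaning = in a manner


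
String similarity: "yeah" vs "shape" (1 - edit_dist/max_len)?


Word 1: "yeah" (length 4)
Word 2: "shape" (length 5)
One optimal edit sequence:
  1. substitute 'y' -> 's'  (+1)
  2. substitute 'e' -> 'h'  (+1)
  3. keep 'a'
  4. insert 'p'  (+1)
  5. substitute 'h' -> 'e'  (+1)
Edit distance = 4
Max length = max(4, 5) = 5
Similarity = 1 - 4/5
= 0.2000


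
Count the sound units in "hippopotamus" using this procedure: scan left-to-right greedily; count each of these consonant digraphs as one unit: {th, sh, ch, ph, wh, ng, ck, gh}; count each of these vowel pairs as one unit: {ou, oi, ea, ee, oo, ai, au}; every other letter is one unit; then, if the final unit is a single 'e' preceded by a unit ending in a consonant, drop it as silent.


Word: "hippopotamus" (12 letters)
Left-to-right scan:
  1. 'h' (letter)
  2. 'i' (letter)
  3. 'p' (letter)
  4. 'p' (letter)
  5. 'o' (letter)
  6. 'p' (letter)
  7. 'o' (letter)
  8. 't' (letter)
  9. 'a' (letter)
  10. 'm' (letter)
  11. 'u' (letter)
  12. 's' (letter)
Units from scan: 12
Sound units = 12 units


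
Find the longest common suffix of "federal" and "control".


Word 1: "federal"
Word 2: "control"
Comparing from end:
  Pos -1: 'l' == 'l'
  Pos -2: 'a' != 'o' (stop)
LCS = "l" (length 1)


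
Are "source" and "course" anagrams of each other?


Word 1: "source" → sorted: ceorsu
Word 2: "course" → sorted: ceorsu
Same letters? ceorsu == ceorsu
Anagram = Yes


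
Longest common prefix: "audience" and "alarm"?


Word 1: "audience"
Word 2: "alarm"
Comparing from start:
  Pos 0: 'a' == 'a'
  Pos 1: 'u' != 'l' (stop)
LCP = "a" (length 1)


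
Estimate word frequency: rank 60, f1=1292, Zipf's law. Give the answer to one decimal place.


Zipf's law: f(r) = f(1) / r
f(1) = 1292
f(60) = 1292 / 60
= 21.5 occurrences


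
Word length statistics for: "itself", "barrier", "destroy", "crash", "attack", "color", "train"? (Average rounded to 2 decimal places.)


Lengths: "itself"=6, "barrier"=7, "destroy"=7, "crash"=5, "attack"=6, "color"=5, "train"=5
Sum = 41, Count = 7
Average = 41/7 = 5.86
= avg=5.86, min=5, max=7


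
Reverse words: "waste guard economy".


Original: "waste guard economy"
Words (1..n): waste | guard | economy
Reversed (n..1): economy | guard | waste
Result = "economy guard waste"


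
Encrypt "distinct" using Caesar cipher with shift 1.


Word: "distinct"
Shift: 1
Each letter → (letter + shift) mod 26:
  'd' (3) + 1 = 4 → 'e'
  'i' (8) + 1 = 9 → 'j'
  's' (18) + 1 = 19 → 't'
  't' (19) + 1 = 20 → 'u'
  'i' (8) + 1 = 9 → 'j'
  'n' (13) + 1 = 14 → 'o'
  'c' (2) + 1 = 3 → 'd'
  't' (19) + 1 = 20 → 'u'
Result = "ejtujodu"


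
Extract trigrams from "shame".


Word: "shame" (length 5)
Number of trigrams = 5 - 3 + 1 = 3
  Position 0: "sha"
  Position 1: "ham"
  Position 2: "ame"
Trigrams = "sha", "ham", "ame"


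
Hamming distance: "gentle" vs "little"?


Comparing character by character (same length = 6):
  Pos 0: 'g' vs 'l' !=
  Pos 1: 'e' vs 'i' !=
  Pos 2: 'n' vs 't' !=
  Pos 3: 't' vs 't' =
  Pos 4: 'l' vs 'l' =
  Pos 5: 'e' vs 'e' =
Hamming distance = 3


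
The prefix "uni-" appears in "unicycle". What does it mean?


Prefix: uni-
Example: unicycle = uni- + cycle
Meaning = one


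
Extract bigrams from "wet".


Word: "wet" (length 3)
Number of bigrams = 3 - 2 + 1 = 2
  Position 0: "we"
  Position 1: "et"
Bigrams = "we", "et"


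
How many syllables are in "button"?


Word: "button"
Syllable breakdown: but | ton
Counting: 2 parts
= 2 syllables


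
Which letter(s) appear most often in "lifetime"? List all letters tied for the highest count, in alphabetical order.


Word: "lifetime"
Letter counts:
  'e': 2
  'f': 1
  'i': 2
  'l': 1
  'm': 1
  't': 1
Maximum count = 2
Most frequent = 'e', 'i' (2 times each)


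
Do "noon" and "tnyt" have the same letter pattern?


Pattern of "noon": [0, 1, 1, 0]
Pattern of "tnyt": [0, 1, 2, 0]
Patterns do not match
Same pattern = No


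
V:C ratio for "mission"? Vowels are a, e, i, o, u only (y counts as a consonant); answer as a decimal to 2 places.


Word: "mission"
Vowels (a,e,i,o,u): 3
Consonants: 4
Ratio = 3/4
= 0.75


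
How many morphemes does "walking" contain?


Word: "walking"
Morphemes: walk / -ing
Each morpheme carries meaning
= 2 morphemes


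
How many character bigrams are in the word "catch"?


Word: "catch" (length 5)
Number of 2-grams = length - 2 + 1 = 5 - 2 + 1
= 4


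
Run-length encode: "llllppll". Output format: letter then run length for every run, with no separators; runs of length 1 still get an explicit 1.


String: "llllppll"
Scanning for consecutive runs:
  'l' x 4
  'p' x 2
  'l' x 2
RLE = "l4p2l2"


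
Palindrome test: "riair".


Word: "riair"
Reversed: "riair"
Forward == Backward? riair == riair
Palindrome = Yes


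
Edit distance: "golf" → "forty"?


Word 1: "golf" (length 4)
Word 2: "forty" (length 5)
One optimal edit sequence (insert/delete/substitute each cost 1):
  1. substitute 'g' -> 'f'  (+1)
  2. keep 'o'
  3. insert 'r'  (+1)
  4. substitute 'l' -> 't'  (+1)
  5. substitute 'f' -> 'y'  (+1)
Total edit operations: 4
Edit distance = 4


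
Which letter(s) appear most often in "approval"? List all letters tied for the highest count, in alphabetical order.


Word: "approval"
Letter counts:
  'a': 2
  'l': 1
  'o': 1
  'p': 2
  'r': 1
  'v': 1
Maximum count = 2
Most frequent = 'a', 'p' (2 times each)


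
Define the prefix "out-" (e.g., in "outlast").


Prefix: out-
Example: outlast (out- + last)
Meaning = surpass


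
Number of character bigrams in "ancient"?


Word: "ancient" (length 7)
Number of 2-grams = length - 2 + 1 = 7 - 2 + 1
= 6


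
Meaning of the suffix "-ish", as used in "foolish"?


Suffix: -ish
As in: foolish -> fool + -ish
Meaning = somewhat / having the qualities of


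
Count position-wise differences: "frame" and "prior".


Comparing character by character (same length = 5):
  Pos 0: 'f' vs 'p' !=
  Pos 1: 'r' vs 'r' =
  Pos 2: 'a' vs 'i' !=
  Pos 3: 'm' vs 'o' !=
  Pos 4: 'e' vs 'r' !=
Hamming distance = 4


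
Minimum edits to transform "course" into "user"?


Word 1: "course" (length 6)
Word 2: "user" (length 4)
One optimal edit sequence (insert/delete/substitute each cost 1):
  1. delete 'c'  (+1)
  2. delete 'o'  (+1)
  3. keep 'u'
  4. delete 'r'  (+1)
  5. keep 's'
  6. keep 'e'
  7. insert 'r'  (+1)
Total edit operations: 4
Edit distance = 4


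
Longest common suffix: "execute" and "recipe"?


Word 1: "execute"
Word 2: "recipe"
Comparing from end:
  Pos -1: 'e' == 'e'
  Pos -2: 't' != 'p' (stop)
LCS = "e" (length 1)


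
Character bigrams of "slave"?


Word: "slave" (length 5)
Number of bigrams = 5 - 2 + 1 = 4
  Position 0: "sl"
  Position 1: "la"
  Position 2: "av"
  Position 3: "ve"
Bigrams = "sl", "la", "av", "ve"


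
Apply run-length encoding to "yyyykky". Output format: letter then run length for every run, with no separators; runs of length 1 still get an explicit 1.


String: "yyyykky"
Scanning for consecutive runs:
  'y' x 4
  'k' x 2
  'y' x 1
RLE = "y4k2y1"


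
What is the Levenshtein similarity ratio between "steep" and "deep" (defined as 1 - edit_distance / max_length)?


Word 1: "steep" (length 5)
Word 2: "deep" (length 4)
One optimal edit sequence:
  1. delete 's'  (+1)
  2. substitute 't' -> 'd'  (+1)
  3. keep 'e'
  4. keep 'e'
  5. keep 'p'
Edit distance = 2
Max length = max(5, 4) = 5
Similarity = 1 - 2/5
= 0.6000


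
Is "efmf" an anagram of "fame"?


Word 1: "fame" → sorted: aefm
Word 2: "efmf" → sorted: effm
Same letters? aefm != effm
Anagram = No


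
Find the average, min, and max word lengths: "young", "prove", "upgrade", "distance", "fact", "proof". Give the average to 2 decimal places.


Lengths: "young"=5, "prove"=5, "upgrade"=7, "distance"=8, "fact"=4, "proof"=5
Sum = 34, Count = 6
Average = 34/6 = 5.67
= avg=5.67, min=4, max=8


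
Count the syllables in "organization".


Word: "organization"
Syllable breakdown: or-gan-i-za-tion
Counting: 5 parts
= 5 syllables


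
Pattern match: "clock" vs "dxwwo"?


Pattern of "clock": [0, 1, 2, 0, 3]
Pattern of "dxwwo": [0, 1, 2, 2, 3]
Patterns do not match
Same pattern = No


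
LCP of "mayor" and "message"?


Word 1: "mayor"
Word 2: "message"
Comparing from start:
  Pos 0: 'm' == 'm'
  Pos 1: 'a' != 'e' (stop)
LCP = "m" (length 1)


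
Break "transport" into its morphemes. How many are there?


Word: "transport"
Morphemes: trans- / port
Each morpheme carries meaning
= 2 morphemes


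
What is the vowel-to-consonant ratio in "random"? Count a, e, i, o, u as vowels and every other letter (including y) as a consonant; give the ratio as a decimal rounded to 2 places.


Word: "random"
Vowels (a,e,i,o,u): 2
Consonants: 4
Ratio = 2/4
= 0.50


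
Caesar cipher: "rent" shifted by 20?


Word: "rent"
Shift: 20
Each letter → (letter + shift) mod 26:
  'r' (17) + 20 = 11 → 'l'
  'e' (4) + 20 = 24 → 'y'
  'n' (13) + 20 = 7 → 'h'
  't' (19) + 20 = 13 → 'n'
Result = "lyhn"


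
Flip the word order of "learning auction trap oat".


Original: "learning auction trap oat"
Words (1..n): learning | auction | trap | oat
Reversed (n..1): oat | trap | auction | learning
Result = "oat trap auction learning"


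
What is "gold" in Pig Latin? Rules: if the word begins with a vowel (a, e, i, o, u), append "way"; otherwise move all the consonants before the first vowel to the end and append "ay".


Word: "gold"
Starts with consonant(s) → move to end, add 'ay'
Consonant cluster: "g"
Pig Latin = "oldgay"


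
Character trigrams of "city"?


Word: "city" (length 4)
Number of trigrams = 4 - 3 + 1 = 2
  Position 0: "cit"
  Position 1: "ity"
Trigrams = "cit", "ity"


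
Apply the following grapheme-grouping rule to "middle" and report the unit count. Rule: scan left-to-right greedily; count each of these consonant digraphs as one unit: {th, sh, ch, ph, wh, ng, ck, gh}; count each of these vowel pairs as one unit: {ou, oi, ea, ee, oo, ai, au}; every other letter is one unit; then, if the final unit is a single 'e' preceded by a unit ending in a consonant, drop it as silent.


Word: "middle" (6 letters)
Left-to-right scan:
  1. 'm' (letter)
  2. 'i' (letter)
  3. 'd' (letter)
  4. 'd' (letter)
  5. 'l' (letter)
  6. 'e' (letter)
Units from scan: 6
Final unit is 'e' after a consonant -> drop as silent (-1)
Sound units = 5 units


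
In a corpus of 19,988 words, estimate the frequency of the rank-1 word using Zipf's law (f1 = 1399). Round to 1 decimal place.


Zipf's law: f(r) = f(1) / r
f(1) = 1399
f(1) = 1399 / 1
= 1399.0 occurrences


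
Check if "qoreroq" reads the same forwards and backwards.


Word: "qoreroq"
Reversed: "qoreroq"
Forward == Backward? qoreroq == qoreroq
Palindrome = Yes


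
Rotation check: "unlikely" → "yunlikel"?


Word: "unlikely", Candidate: "yunlikel"
Method: check if candidate is substring of word+word
"unlikelyunlikely" contains "yunlikel"? Yes
Is rotation = Yes


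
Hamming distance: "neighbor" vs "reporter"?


Comparing character by character (same length = 8):
  Pos 0: 'n' vs 'r' !=
  Pos 1: 'e' vs 'e' =
  Pos 2: 'i' vs 'p' !=
  Pos 3: 'g' vs 'o' !=
  Pos 4: 'h' vs 'r' !=
  Pos 5: 'b' vs 't' !=
  Pos 6: 'o' vs 'e' !=
  Pos 7: 'r' vs 'r' =
Hamming distance = 6


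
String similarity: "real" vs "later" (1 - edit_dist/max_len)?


Word 1: "real" (length 4)
Word 2: "later" (length 5)
One optimal edit sequence:
  1. insert 'l'  (+1)
  2. substitute 'r' -> 'a'  (+1)
  3. substitute 'e' -> 't'  (+1)
  4. substitute 'a' -> 'e'  (+1)
  5. substitute 'l' -> 'r'  (+1)
Edit distance = 5
Max length = max(4, 5) = 5
Similarity = 1 - 5/5
= 0.0000


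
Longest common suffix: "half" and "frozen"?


Word 1: "half"
Word 2: "frozen"
Comparing from end:
  Pos -1: 'f' != 'n' (stop)
LCS = "" (length 0)


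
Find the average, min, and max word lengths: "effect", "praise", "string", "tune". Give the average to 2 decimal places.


Lengths: "effect"=6, "praise"=6, "string"=6, "tune"=4
Sum = 22, Count = 4
Average = 22/4 = 5.50
= avg=5.50, min=4, max=6


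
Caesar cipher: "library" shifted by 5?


Word: "library"
Shift: 5
Each letter → (letter + shift) mod 26:
  'l' (11) + 5 = 16 → 'q'
  'i' (8) + 5 = 13 → 'n'
  'b' (1) + 5 = 6 → 'g'
  'r' (17) + 5 = 22 → 'w'
  'a' (0) + 5 = 5 → 'f'
  'r' (17) + 5 = 22 → 'w'
  'y' (24) + 5 = 3 → 'd'
Result = "qngwfwd"


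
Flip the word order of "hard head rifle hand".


Original: "hard head rifle hand"
Words (1..n): hard | head | rifle | hand
Reversed (n..1): hand | rifle | head | hard
Result = "hand rifle head hard"


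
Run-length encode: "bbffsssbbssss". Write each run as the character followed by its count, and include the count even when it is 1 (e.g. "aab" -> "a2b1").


String: "bbffsssbbssss"
Scanning for consecutive runs:
  'b' x 2
  'f' x 2
  's' x 3
  'b' x 2
  's' x 4
RLE = "b2f2s3b2s4"


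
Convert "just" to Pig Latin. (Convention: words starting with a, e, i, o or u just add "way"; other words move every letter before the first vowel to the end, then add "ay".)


Word: "just"
Starts with consonant(s) → move to end, add 'ay'
Consonant cluster: "j"
Pig Latin = "ustjay"


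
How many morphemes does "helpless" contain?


Word: "helpless"
Morphemes: help + -less
Each morpheme carries meaning
= 2 morphemes


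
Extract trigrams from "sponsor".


Word: "sponsor" (length 7)
Number of trigrams = 7 - 3 + 1 = 5
  Position 0: "spo"
  Position 1: "pon"
  Position 2: "ons"
  Position 3: "nso"
  Position 4: "sor"
Trigrams = "spo", "pon", "ons", "nso", "sor"


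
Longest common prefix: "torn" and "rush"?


Word 1: "torn"
Word 2: "rush"
Comparing from start:
  Pos 0: 't' != 'r' (stop)
LCP = "" (length 0)


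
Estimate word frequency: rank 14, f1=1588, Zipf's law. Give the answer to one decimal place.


Zipf's law: f(r) = f(1) / r
f(1) = 1588
f(14) = 1588 / 14
= 113.4 occurrences


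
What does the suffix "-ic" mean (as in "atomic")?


Suffix: -ic
Example: atomic (atom + -ic)
Meaning = relating to


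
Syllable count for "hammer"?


Word: "hammer"
Syllable breakdown: ham · mer
Counting: 2 parts
= 2 syllables


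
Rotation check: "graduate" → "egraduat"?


Word: "graduate", Candidate: "egraduat"
Method: check if candidate is substring of word+word
"graduategraduate" contains "egraduat"? Yes
Is rotation = Yes


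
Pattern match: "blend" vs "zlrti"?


Pattern of "blend": [0, 1, 2, 3, 4]
Pattern of "zlrti": [0, 1, 2, 3, 4]
Patterns match
Same pattern = Yes


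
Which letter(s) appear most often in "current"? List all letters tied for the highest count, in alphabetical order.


Word: "current"
Letter counts:
  'c': 1
  'e': 1
  'n': 1
  'r': 2
  't': 1
  'u': 1
Maximum count = 2
Most frequent = 'r' (2 times each)


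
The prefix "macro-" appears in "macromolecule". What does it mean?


Prefix: macro-
As in: macromolecule -> macro- + molecule
Meaning = large


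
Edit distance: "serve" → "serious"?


Word 1: "serve" (length 5)
Word 2: "serious" (length 7)
One optimal edit sequence (insert/delete/substitute each cost 1):
  1. keep 's'
  2. keep 'e'
  3. keep 'r'
  4. insert 'i'  (+1)
  5. insert 'o'  (+1)
  6. substitute 'v' -> 'u'  (+1)
  7. substitute 'e' -> 's'  (+1)
Total edit operations: 4
Edit distance = 4


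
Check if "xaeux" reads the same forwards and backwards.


Word: "xaeux"
Reversed: "xueax"
Forward == Backward? xaeux != xueax
Palindrome = No


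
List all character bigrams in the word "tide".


Word: "tide" (length 4)
Number of bigrams = 4 - 2 + 1 = 3
  Position 0: "ti"
  Position 1: "id"
  Position 2: "de"
Bigrams = "ti", "id", "de"


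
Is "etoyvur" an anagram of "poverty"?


Word 1: "poverty" → sorted: eoprtvy
Word 2: "etoyvur" → sorted: eortuvy
Same letters? eoprtvy != eortuvy
Anagram = No


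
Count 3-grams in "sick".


Word: "sick" (length 4)
Number of 3-grams = length - 3 + 1 = 4 - 3 + 1
= 2


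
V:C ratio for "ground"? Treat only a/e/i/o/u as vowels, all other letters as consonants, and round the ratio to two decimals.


Word: "ground"
Vowels (a,e,i,o,u): 2
Consonants: 4
Ratio = 2/4
= 0.50


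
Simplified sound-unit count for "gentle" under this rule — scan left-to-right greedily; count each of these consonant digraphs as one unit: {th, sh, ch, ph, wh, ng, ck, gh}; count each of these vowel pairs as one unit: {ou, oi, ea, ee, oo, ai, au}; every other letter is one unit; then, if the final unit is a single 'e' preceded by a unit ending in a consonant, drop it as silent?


Word: "gentle" (6 letters)
Left-to-right scan:
  1. 'g' (letter)
  2. 'e' (letter)
  3. 'n' (letter)
  4. 't' (letter)
  5. 'l' (letter)
  6. 'e' (letter)
Units from scan: 6
Final unit is 'e' after a consonant -> drop as silent (-1)
Sound units = 5 units


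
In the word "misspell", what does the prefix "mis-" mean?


Prefix: mis-
Example: misspell (mis- + spell)
Meaning = wrongly


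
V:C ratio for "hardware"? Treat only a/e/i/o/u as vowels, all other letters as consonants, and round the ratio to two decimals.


Word: "hardware"
Vowels (a,e,i,o,u): 3
Consonants: 5
Ratio = 3/5
= 0.60


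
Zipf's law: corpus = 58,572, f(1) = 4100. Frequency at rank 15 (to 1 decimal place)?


Zipf's law: f(r) = f(1) / r
f(1) = 4100
f(15) = 4100 / 15
= 273.3 occurrences


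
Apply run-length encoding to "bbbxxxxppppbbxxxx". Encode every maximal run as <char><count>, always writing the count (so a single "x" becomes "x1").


String: "bbbxxxxppppbbxxxx"
Scanning for consecutive runs:
  'b' x 3
  'x' x 4
  'p' x 4
  'b' x 2
  'x' x 4
RLE = "b3x4p4b2x4"


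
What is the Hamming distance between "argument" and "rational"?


Comparing character by character (same length = 8):
  Pos 0: 'a' vs 'r' !=
  Pos 1: 'r' vs 'a' !=
  Pos 2: 'g' vs 't' !=
  Pos 3: 'u' vs 'i' !=
  Pos 4: 'm' vs 'o' !=
  Pos 5: 'e' vs 'n' !=
  Pos 6: 'n' vs 'a' !=
  Pos 7: 't' vs 'l' !=
Hamming distance = 8


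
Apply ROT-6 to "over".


Word: "over"
Shift: 6
Each letter → (letter + shift) mod 26:
  'o' (14) + 6 = 20 → 'u'
  'v' (21) + 6 = 1 → 'b'
  'e' (4) + 6 = 10 → 'k'
  'r' (17) + 6 = 23 → 'x'
Result = "ubkx"


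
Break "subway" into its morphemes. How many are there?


Word: "subway"
Morphemes: sub- + way
Each morpheme carries meaning
= 2 morphemes


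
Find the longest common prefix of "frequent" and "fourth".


Word 1: "frequent"
Word 2: "fourth"
Comparing from start:
  Pos 0: 'f' == 'f'
  Pos 1: 'r' != 'o' (stop)
LCP = "f" (length 1)


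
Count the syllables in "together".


Word: "together"
Syllable breakdown: to-geth-er
Counting: 3 parts
= 3 syllables


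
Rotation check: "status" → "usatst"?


Word: "status", Candidate: "usatst"
Method: check if candidate is substring of word+word
"statusstatus" contains "usatst"? No
Is rotation = No


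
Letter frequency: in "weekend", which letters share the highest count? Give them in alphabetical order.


Word: "weekend"
Letter counts:
  'd': 1
  'e': 3
  'k': 1
  'n': 1
  'w': 1
Maximum count = 3
Most frequent = 'e' (3 times each)


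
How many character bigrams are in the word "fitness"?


Word: "fitness" (length 7)
Number of 2-grams = length - 2 + 1 = 7 - 2 + 1
= 6


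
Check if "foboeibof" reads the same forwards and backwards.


Word: "foboeibof"
Reversed: "fobieobof"
Forward == Backward? foboeibof != fobieobof
Palindrome = No


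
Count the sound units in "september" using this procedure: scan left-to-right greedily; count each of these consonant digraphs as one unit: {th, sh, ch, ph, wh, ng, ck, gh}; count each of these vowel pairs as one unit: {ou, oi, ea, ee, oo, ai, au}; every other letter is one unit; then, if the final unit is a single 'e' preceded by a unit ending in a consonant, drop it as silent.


Word: "september" (9 letters)
Left-to-right scan:
  (1) 's' (letter)
  (2) 'e' (letter)
  (3) 'p' (letter)
  (4) 't' (letter)
  (5) 'e' (letter)
  (6) 'm' (letter)
  (7) 'b' (letter)
  (8) 'e' (letter)
  (9) 'r' (letter)
Units from scan: 9
Sound units = 9 units


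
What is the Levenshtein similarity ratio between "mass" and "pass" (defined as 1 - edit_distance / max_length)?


Word 1: "mass" (length 4)
Word 2: "pass" (length 4)
One optimal edit sequence:
  1. substitute 'm' -> 'p'  (+1)
  2. keep 'a'
  3. keep 's'
  4. keep 's'
Edit distance = 1
Max length = max(4, 4) = 4
Similarity = 1 - 1/4
= 0.7500


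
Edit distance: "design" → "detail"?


Word 1: "design" (length 6)
Word 2: "detail" (length 6)
One optimal edit sequence (insert/delete/substitute each cost 1):
  1. keep 'd'
  2. keep 'e'
  3. substitute 's' -> 't'  (+1)
  4. substitute 'i' -> 'a'  (+1)
  5. substitute 'g' -> 'i'  (+1)
  6. substitute 'n' -> 'l'  (+1)
Total edit operations: 4
Edit distance = 4


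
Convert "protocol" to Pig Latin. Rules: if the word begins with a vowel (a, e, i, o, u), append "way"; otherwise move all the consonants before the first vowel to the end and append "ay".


Word: "protocol"
Starts with consonant(s) → move to end, add 'ay'
Consonant cluster: "pr"
Pig Latin = "otocolpray"


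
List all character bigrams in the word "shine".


Word: "shine" (length 5)
Number of bigrams = 5 - 2 + 1 = 4
  Position 0: "sh"
  Position 1: "hi"
  Position 2: "in"
  Position 3: "ne"
Bigrams = "sh", "hi", "in", "ne"


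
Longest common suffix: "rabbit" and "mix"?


Word 1: "rabbit"
Word 2: "mix"
Comparing from end:
  Pos -1: 't' != 'x' (stop)
LCS = "" (length 0)


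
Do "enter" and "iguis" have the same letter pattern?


Pattern of "enter": [0, 1, 2, 0, 3]
Pattern of "iguis": [0, 1, 2, 0, 3]
Patterns match
Same pattern = Yes


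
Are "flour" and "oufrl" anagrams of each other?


Word 1: "flour" → sorted: floru
Word 2: "oufrl" → sorted: floru
Same letters? floru == floru
Anagram = Yes


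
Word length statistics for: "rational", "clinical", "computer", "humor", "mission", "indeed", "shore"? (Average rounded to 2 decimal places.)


Lengths: "rational"=8, "clinical"=8, "computer"=8, "humor"=5, "mission"=7, "indeed"=6, "shore"=5
Sum = 47, Count = 7
Average = 47/7 = 6.71
= avg=6.71, min=5, max=8


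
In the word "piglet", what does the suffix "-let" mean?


Suffix: -let
Example: piglet (pig + -let)
Meaning = small


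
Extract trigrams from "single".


Word: "single" (length 6)
Number of trigrams = 6 - 3 + 1 = 4
  Position 0: "sin"
  Position 1: "ing"
  Position 2: "ngl"
  Position 3: "gle"
Trigrams = "sin", "ing", "ngl", "gle"


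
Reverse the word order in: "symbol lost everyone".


Original: "symbol lost everyone"
Words (1..n): symbol | lost | everyone
Reversed (n..1): everyone | lost | symbol
Result = "everyone lost symbol"


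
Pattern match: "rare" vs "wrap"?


Pattern of "rare": [0, 1, 0, 2]
Pattern of "wrap": [0, 1, 2, 3]
Patterns do not match
Same pattern = No


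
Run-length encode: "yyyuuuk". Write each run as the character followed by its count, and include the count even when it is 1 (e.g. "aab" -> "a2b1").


String: "yyyuuuk"
Scanning for consecutive runs:
  'y' x 3
  'u' x 3
  'k' x 1
RLE = "y3u3k1"


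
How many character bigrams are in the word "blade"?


Word: "blade" (length 5)
Number of 2-grams = length - 2 + 1 = 5 - 2 + 1
= 4


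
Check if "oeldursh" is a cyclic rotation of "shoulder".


Word: "shoulder", Candidate: "oeldursh"
Method: check if candidate is substring of word+word
"shouldershoulder" contains "oeldursh"? No
Is rotation = No


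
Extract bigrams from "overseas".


Word: "overseas" (length 8)
Number of bigrams = 8 - 2 + 1 = 7
  Position 0: "ov"
  Position 1: "ve"
  Position 2: "er"
  Position 3: "rs"
  Position 4: "se"
  Position 5: "ea"
  Position 6: "as"
Bigrams = "ov", "ve", "er", "rs", "se", "ea", "as"


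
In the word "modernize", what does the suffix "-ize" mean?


Suffix: -ize
As in: modernize -> modern + -ize
Meaning = to make


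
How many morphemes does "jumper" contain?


Word: "jumper"
Morphemes: jump + -er
Each morpheme carries meaning
= 2 morphemes


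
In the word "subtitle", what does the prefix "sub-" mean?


Prefix: sub-
Example: subtitle = sub- + title
Meaning = under / below


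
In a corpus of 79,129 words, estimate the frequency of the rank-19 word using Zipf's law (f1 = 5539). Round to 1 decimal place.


Zipf's law: f(r) = f(1) / r
f(1) = 5539
f(19) = 5539 / 19
= 291.5 occurrences


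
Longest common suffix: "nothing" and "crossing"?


Word 1: "nothing"
Word 2: "crossing"
Comparing from end:
  Pos -1: 'g' == 'g'
  Pos -2: 'n' == 'n'
  Pos -3: 'i' == 'i'
  Pos -4: 'h' != 's' (stop)
LCS = "ing" (length 3)


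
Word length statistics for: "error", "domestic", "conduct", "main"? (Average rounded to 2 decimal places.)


Lengths: "error"=5, "domestic"=8, "conduct"=7, "main"=4
Sum = 24, Count = 4
Average = 24/4 = 6.00
= avg=6.00, min=4, max=8


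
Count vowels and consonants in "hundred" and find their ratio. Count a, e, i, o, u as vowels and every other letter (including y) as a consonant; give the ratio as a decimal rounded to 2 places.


Word: "hundred"
Vowels (a,e,i,o,u): 2
Consonants: 5
Ratio = 2/5
= 0.40


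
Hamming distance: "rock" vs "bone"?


Comparing character by character (same length = 4):
  Pos 0: 'r' vs 'b' !=
  Pos 1: 'o' vs 'o' =
  Pos 2: 'c' vs 'n' !=
  Pos 3: 'k' vs 'e' !=
Hamming distance = 3


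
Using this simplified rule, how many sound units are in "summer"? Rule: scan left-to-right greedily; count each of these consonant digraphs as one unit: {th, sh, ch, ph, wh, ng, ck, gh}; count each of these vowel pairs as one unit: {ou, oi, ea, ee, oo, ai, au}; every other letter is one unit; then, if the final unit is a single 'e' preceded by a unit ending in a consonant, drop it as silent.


Word: "summer" (6 letters)
Left-to-right scan:
  (1) 's' (letter)
  (2) 'u' (letter)
  (3) 'm' (letter)
  (4) 'm' (letter)
  (5) 'e' (letter)
  (6) 'r' (letter)
Units from scan: 6
Sound units = 6 units


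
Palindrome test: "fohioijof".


Word: "fohioijof"
Reversed: "fojioihof"
Forward == Backward? fohioijof != fojioihof
Palindrome = No


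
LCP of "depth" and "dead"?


Word 1: "depth"
Word 2: "dead"
Comparing from start:
  Pos 0: 'd' == 'd'
  Pos 1: 'e' == 'e'
  Pos 2: 'p' != 'a' (stop)
LCP = "de" (length 2)


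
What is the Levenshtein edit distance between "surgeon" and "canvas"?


Word 1: "surgeon" (length 7)
Word 2: "canvas" (length 6)
One optimal edit sequence (insert/delete/substitute each cost 1):
  1. delete 's'  (+1)
  2. substitute 'u' -> 'c'  (+1)
  3. substitute 'r' -> 'a'  (+1)
  4. substitute 'g' -> 'n'  (+1)
  5. substitute 'e' -> 'v'  (+1)
  6. substitute 'o' -> 'a'  (+1)
  7. substitute 'n' -> 's'  (+1)
Total edit operations: 7
Edit distance = 7


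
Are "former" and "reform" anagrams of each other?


Word 1: "former" → sorted: efmorr
Word 2: "reform" → sorted: efmorr
Same letters? efmorr == efmorr
Anagram = Yes


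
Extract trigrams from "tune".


Word: "tune" (length 4)
Number of trigrams = 4 - 3 + 1 = 2
  Position 0: "tun"
  Position 1: "une"
Trigrams = "tun", "une"


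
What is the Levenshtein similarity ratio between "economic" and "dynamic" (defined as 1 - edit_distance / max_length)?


Word 1: "economic" (length 8)
Word 2: "dynamic" (length 7)
One optimal edit sequence:
  1. delete 'e'  (+1)
  2. substitute 'c' -> 'd'  (+1)
  3. substitute 'o' -> 'y'  (+1)
  4. keep 'n'
  5. substitute 'o' -> 'a'  (+1)
  6. keep 'm'
  7. keep 'i'
  8. keep 'c'
Edit distance = 4
Max length = max(8, 7) = 8
Similarity = 1 - 4/8
= 0.5000


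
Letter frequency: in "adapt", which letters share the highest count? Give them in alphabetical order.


Word: "adapt"
Letter counts:
  'a': 2
  'd': 1
  'p': 1
  't': 1
Maximum count = 2
Most frequent = 'a' (2 times each)


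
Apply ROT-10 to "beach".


Word: "beach"
Shift: 10
Each letter → (letter + shift) mod 26:
  'b' (1) + 10 = 11 → 'l'
  'e' (4) + 10 = 14 → 'o'
  'a' (0) + 10 = 10 → 'k'
  'c' (2) + 10 = 12 → 'm'
  'h' (7) + 10 = 17 → 'r'
Result = "lokmr"
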